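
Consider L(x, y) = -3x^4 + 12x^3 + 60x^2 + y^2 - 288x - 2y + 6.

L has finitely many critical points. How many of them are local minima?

1

L separates as a function of x plus a function of y, so ∇L=0 decouples.
∂L/∂x = -12(x - 4)(x - 2)(x + 3) = 0 at x ∈ {-3, 2, 4}; ∂L/∂y = 2(y - 1) = 0 at y ∈ {1}.
The Hessian is diagonal: diag(L_xx, L_yy). Second derivatives: L_xx(-3)=-420, L_xx(2)=120, L_xx(4)=-168; L_yy(1)=2.
Local minima occur where both diagonal entries positive: (2, 1). Count: 1.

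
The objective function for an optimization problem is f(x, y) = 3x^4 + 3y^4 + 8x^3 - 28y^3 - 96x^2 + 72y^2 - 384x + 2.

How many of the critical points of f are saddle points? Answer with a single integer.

4

f separates as a function of x plus a function of y, so ∇f=0 decouples.
∂f/∂x = 12(x - 4)(x + 2)(x + 4) = 0 at x ∈ {-4, -2, 4}; ∂f/∂y = 12y(y - 4)(y - 3) = 0 at y ∈ {0, 3, 4}.
The Hessian is diagonal: diag(f_xx, f_yy). Second derivatives: f_xx(-4)=192, f_xx(-2)=-144, f_xx(4)=576; f_yy(0)=144, f_yy(3)=-36, f_yy(4)=48.
Saddle points occur where the two diagonal entries have opposite signs: (-4, 3), (-2, 0), (-2, 4), (4, 3). Count: 4.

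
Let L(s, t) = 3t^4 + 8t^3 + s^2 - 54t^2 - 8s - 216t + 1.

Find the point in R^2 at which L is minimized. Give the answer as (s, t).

L(s,t) separates as P(s) + Q(t) + 1, so its minimum is min P + min Q + 1.
P'(s) = 2s - 8 vanishes at s ∈ {4}; Q'(t) = 12(t - 3)(t + 2)(t + 3) vanishes at t ∈ {-3, -2, 3}.
Local minima of P (where P''>0): P(4)=-16. Local minima of Q: Q(-3)=189, Q(3)=-675.
So the global minimum of L is P(4) + Q(3) + 1 = -16 − 675 + 1 = -690, attained at (4, 3).

(4, 3)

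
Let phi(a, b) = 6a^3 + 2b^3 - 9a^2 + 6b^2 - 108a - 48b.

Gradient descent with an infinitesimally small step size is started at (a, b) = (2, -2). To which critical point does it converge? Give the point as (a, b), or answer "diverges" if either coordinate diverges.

(3, 2)

phi is separable, so gradient descent decouples: a follows -∂phi/∂a, b follows -∂phi/∂b.
∂phi/∂a = 18(a - 3)(a + 2); at a=2 this is -72, so a increases.
∂phi/∂b = 6(b - 2)(b + 4); at b=-2 this is -48, so b increases.
a converges to its nearest critical value 3 (a local min of the a-part); b converges to 2. The iterate converges to (3, 2).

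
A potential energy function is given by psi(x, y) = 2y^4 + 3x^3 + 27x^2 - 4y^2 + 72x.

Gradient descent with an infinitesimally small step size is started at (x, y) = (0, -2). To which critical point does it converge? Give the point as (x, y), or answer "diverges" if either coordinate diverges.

(-2, -1)

psi is separable, so gradient descent decouples: x follows -∂psi/∂x, y follows -∂psi/∂y.
∂psi/∂x = 9(x + 2)(x + 4); at x=0 this is 72, so x decreases.
∂psi/∂y = 8y(y - 1)(y + 1); at y=-2 this is -48, so y increases.
x converges to its nearest critical value -2 (a local min of the x-part); y converges to -1. The iterate converges to (-2, -1).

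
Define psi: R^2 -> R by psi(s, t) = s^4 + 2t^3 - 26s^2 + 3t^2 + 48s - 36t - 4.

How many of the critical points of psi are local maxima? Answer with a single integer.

1

psi separates as a function of s plus a function of t, so ∇psi=0 decouples.
∂psi/∂s = 4(s - 3)(s - 1)(s + 4) = 0 at s ∈ {-4, 1, 3}; ∂psi/∂t = 6(t - 2)(t + 3) = 0 at t ∈ {-3, 2}.
The Hessian is diagonal: diag(psi_ss, psi_tt). Second derivatives: psi_ss(-4)=140, psi_ss(1)=-40, psi_ss(3)=56; psi_tt(-3)=-30, psi_tt(2)=30.
Local maxima occur where both diagonal entries negative: (1, -3). Count: 1.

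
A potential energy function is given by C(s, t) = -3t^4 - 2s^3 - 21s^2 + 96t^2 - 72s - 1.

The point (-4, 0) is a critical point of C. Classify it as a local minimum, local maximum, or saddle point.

local minimum

The mixed partial ∂²C/∂s∂t is 0, so the Hessian at any point is diag(C_ss, C_tt) = diag(-6(2s + 7), 12(-3t^2 + 16)).
At (-4, 0): H = diag(6, 192).
Both eigenvalues are positive, so H is positive definite: a local minimum.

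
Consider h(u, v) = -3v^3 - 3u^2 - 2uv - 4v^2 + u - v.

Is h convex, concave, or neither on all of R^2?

neither

The term -3v^3 is cubic, so the Hessian is not constant.
∂²h/∂v² = -18v - 8, which takes both signs as v varies (negative for sufficiently large v). A diagonal entry of the Hessian changing sign means the Hessian is neither positive- nor negative-semidefinite on all of R^2.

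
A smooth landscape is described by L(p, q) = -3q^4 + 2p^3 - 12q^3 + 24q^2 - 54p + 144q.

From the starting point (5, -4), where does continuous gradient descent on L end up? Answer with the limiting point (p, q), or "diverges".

L is separable, so gradient descent decouples: p follows -∂L/∂p, q follows -∂L/∂q.
∂L/∂p = 6(p - 3)(p + 3); at p=5 this is 96, so p decreases.
∂L/∂q = -12(q - 2)(q + 2)(q + 3); at q=-4 this is 144, so q decreases.
The q-coordinate has no critical point in that direction and runs off to infinity.

diverges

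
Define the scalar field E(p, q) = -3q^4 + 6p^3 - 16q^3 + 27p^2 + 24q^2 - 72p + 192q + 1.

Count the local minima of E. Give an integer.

1

E separates as a function of p plus a function of q, so ∇E=0 decouples.
∂E/∂p = 18(p - 1)(p + 4) = 0 at p ∈ {-4, 1}; ∂E/∂q = -12(q - 2)(q + 2)(q + 4) = 0 at q ∈ {-4, -2, 2}.
The Hessian is diagonal: diag(E_pp, E_qq). Second derivatives: E_pp(-4)=-90, E_pp(1)=90; E_qq(-4)=-144, E_qq(-2)=96, E_qq(2)=-288.
Local minima occur where both diagonal entries positive: (1, -2). Count: 1.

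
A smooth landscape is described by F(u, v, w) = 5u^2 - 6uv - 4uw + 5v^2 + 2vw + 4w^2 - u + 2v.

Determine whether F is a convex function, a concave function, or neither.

F is quadratic, so its Hessian is the constant matrix H = [[10, -6, -4], [-6, 10, 2], [-4, 2, 8]].
Leading principal minors: 10, 64, 408.
All positive ⇒ H ≻ 0 ⇒ convex.

convex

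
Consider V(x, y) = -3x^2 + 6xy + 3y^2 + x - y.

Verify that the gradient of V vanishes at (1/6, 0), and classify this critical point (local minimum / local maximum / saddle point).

saddle point

∇V = (-6x + 6y + 1, 6x + 6y - 1); substituting (1/6, 0) gives ∇V = (0, 0), so (1/6, 0) is indeed a critical point.
The Hessian of V is constant: H = [[-6, 6], [6, 6]].
det(H) = (-6)·6 − 6² = -72.
Since det(H) < 0, H is indefinite and the critical point is a saddle point.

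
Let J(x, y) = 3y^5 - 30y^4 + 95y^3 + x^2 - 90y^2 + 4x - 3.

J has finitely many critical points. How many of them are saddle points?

2

J separates as a function of x plus a function of y, so ∇J=0 decouples.
∂J/∂x = 2(x + 2) = 0 at x ∈ {-2}; ∂J/∂y = 15y(y - 4)(y - 3)(y - 1) = 0 at y ∈ {0, 1, 3, 4}.
The Hessian is diagonal: diag(J_xx, J_yy). Second derivatives: J_xx(-2)=2; J_yy(0)=-180, J_yy(1)=90, J_yy(3)=-90, J_yy(4)=180.
Saddle points occur where the two diagonal entries have opposite signs: (-2, 0), (-2, 3). Count: 2.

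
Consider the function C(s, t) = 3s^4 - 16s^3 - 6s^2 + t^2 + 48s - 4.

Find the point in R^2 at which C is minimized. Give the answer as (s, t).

(4, 0)

C(s,t) separates as P(s) + Q(t) − 4, so its minimum is min P + min Q − 4.
P'(s) = 12(s - 4)(s - 1)(s + 1) vanishes at s ∈ {-1, 1, 4}; Q'(t) = 2t vanishes at t ∈ {0}.
Local minima of P (where P''>0): P(-1)=-35, P(4)=-160. Local minima of Q: Q(0)=0.
So the global minimum of C is P(4) + Q(0) − 4 = -160 + 0 − 4 = -164, attained at (4, 0).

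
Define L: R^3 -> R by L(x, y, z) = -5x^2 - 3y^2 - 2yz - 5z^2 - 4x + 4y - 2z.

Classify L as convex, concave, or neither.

concave

L is quadratic, so its Hessian is the constant matrix H = [[-10, 0, 0], [0, -6, -2], [0, -2, -10]].
Leading principal minors: -10, 60, -560.
Signs alternate −, +, − ⇒ H ≺ 0 ⇒ concave.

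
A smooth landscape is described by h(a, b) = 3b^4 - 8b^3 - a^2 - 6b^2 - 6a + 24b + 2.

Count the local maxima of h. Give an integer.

h separates as a function of a plus a function of b, so ∇h=0 decouples.
∂h/∂a = -2(a + 3) = 0 at a ∈ {-3}; ∂h/∂b = 12(b - 2)(b - 1)(b + 1) = 0 at b ∈ {-1, 1, 2}.
The Hessian is diagonal: diag(h_aa, h_bb). Second derivatives: h_aa(-3)=-2; h_bb(-1)=72, h_bb(1)=-24, h_bb(2)=36.
Local maxima occur where both diagonal entries negative: (-3, 1). Count: 1.

1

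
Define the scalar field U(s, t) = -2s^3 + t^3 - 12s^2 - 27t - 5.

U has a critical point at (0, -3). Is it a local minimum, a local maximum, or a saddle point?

The mixed partial ∂²U/∂s∂t is 0, so the Hessian at any point is diag(U_ss, U_tt) = diag(-12(s + 2), 6t).
At (0, -3): H = diag(-24, -18).
Both eigenvalues are negative, so H is negative definite: a local maximum.

local maximum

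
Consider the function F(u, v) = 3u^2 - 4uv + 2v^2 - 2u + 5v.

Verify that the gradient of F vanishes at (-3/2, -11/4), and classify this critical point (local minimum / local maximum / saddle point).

local minimum

∇F = (6u - 4v - 2, -4u + 4v + 5); substituting (-3/2, -11/4) gives ∇F = (0, 0), so (-3/2, -11/4) is indeed a critical point.
The Hessian of F is constant: H = [[6, -4], [-4, 4]].
det(H) = 6·4 − (-4)² = 8.
det(H) > 0 and tr(H) = 10 > 0, so H is positive definite and the point is a local minimum.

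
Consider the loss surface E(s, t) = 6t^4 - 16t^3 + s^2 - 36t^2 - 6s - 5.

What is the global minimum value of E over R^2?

-284

E(s,t) separates as P(s) + Q(t) − 5, so its minimum is min P + min Q − 5.
P'(s) = 2s - 6 vanishes at s ∈ {3}; Q'(t) = 24t(t - 3)(t + 1) vanishes at t ∈ {-1, 0, 3}.
Local minima of P (where P''>0): P(3)=-9. Local minima of Q: Q(-1)=-14, Q(3)=-270.
So the global minimum of E is P(3) + Q(3) − 5 = -9 − 270 − 5 = -284, attained at (3, 3).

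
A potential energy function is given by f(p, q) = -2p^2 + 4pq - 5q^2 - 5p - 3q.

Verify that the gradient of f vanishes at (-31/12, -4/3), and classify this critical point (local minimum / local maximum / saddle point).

∇f = (-4p + 4q - 5, 4p - 10q - 3); substituting (-31/12, -4/3) gives ∇f = (0, 0), so (-31/12, -4/3) is indeed a critical point.
The Hessian of f is constant: H = [[-4, 4], [4, -10]].
det(H) = (-4)·(-10) − 4² = 24.
det(H) > 0 and tr(H) = -14 < 0, so H is negative definite and the point is a local maximum.

local maximum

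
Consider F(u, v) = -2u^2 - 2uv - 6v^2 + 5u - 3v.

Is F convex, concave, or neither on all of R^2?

F is quadratic, so its Hessian is the constant matrix H = [[-4, -2], [-2, -12]].
det(H) = 44, tr(H) = -16.
det(H) > 0 and tr(H) < 0, so H is negative definite everywhere: concave.

concave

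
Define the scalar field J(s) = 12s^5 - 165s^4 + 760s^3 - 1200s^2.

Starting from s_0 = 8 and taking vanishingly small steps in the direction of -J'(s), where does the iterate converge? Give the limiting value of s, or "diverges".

J'(s) = 60s(s - 5)(s - 4)(s - 2), so J'(8) = 34560.
Gradient descent moves in the -J' direction, i.e. s is decreasing.
The nearest critical point in that direction is s = 5, where J'' = 900 > 0 (a local minimum). The iterate converges there.

5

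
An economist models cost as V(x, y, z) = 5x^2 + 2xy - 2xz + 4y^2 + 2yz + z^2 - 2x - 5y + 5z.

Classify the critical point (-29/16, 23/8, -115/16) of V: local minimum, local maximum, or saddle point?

The Hessian is constant: H = [[10, 2, -2], [2, 8, 2], [-2, 2, 2]].
Leading principal minors: Δ₁ = 10, Δ₂ = 76, Δ₃ = 64.
All leading minors are positive, so H is positive definite: a local minimum.

local minimum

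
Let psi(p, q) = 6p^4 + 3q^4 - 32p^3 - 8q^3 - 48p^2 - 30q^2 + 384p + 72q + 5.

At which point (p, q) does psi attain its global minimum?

(-2, -2)

psi(p,q) separates as A(p) + B(q) + 5, so its minimum is min A + min B + 5.
A'(p) = 24(p - 4)(p - 2)(p + 2) vanishes at p ∈ {-2, 2, 4}; B'(q) = 12(q - 3)(q - 1)(q + 2) vanishes at q ∈ {-2, 1, 3}.
Local minima of A (where A''>0): A(-2)=-608, A(4)=256. Local minima of B: B(-2)=-152, B(3)=-27.
So the global minimum of psi is A(-2) + B(-2) + 5 = -608 − 152 + 5 = -755, attained at (-2, -2).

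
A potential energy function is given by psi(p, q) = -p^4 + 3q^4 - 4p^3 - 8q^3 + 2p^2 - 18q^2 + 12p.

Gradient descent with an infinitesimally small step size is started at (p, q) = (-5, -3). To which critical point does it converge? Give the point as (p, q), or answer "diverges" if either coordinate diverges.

psi is separable, so gradient descent decouples: p follows -∂psi/∂p, q follows -∂psi/∂q.
∂psi/∂p = -4(p - 1)(p + 1)(p + 3); at p=-5 this is 192, so p decreases.
∂psi/∂q = 12q(q - 3)(q + 1); at q=-3 this is -432, so q increases.
The p-coordinate has no critical point in that direction and runs off to infinity.

diverges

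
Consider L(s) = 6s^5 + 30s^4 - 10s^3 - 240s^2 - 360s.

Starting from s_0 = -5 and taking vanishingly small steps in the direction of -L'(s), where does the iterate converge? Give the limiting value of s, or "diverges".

L'(s) = 30(s - 2)(s + 1)(s + 2)(s + 3), so L'(-5) = 5040.
Gradient descent moves in the -L' direction, i.e. s is decreasing.
There is no critical point below s=-5, and L' keeps the same sign, so the iterate runs off to −∞.

diverges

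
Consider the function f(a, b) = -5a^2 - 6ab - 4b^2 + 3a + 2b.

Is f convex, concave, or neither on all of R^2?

concave

f is quadratic, so its Hessian is the constant matrix H = [[-10, -6], [-6, -8]].
det(H) = 44, tr(H) = -18.
det(H) > 0 and tr(H) < 0, so H is negative definite everywhere: concave.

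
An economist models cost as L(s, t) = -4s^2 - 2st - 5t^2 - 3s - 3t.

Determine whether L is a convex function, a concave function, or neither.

L is quadratic, so its Hessian is the constant matrix H = [[-8, -2], [-2, -10]].
det(H) = 76, tr(H) = -18.
det(H) > 0 and tr(H) < 0, so H is negative definite everywhere: concave.

concave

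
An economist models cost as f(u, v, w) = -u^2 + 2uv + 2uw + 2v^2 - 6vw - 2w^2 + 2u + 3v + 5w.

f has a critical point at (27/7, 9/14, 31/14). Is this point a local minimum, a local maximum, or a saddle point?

The Hessian is constant: H = [[-2, 2, 2], [2, 4, -6], [2, -6, -4]].
Leading principal minors: Δ₁ = -2, Δ₂ = -12, Δ₃ = 56.
The minors fit neither the all-positive nor the alternating-sign pattern, so H is indefinite: a saddle point.

saddle point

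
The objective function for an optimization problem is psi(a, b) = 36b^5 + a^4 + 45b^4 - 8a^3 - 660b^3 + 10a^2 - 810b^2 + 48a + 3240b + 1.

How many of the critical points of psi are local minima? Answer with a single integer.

psi separates as a function of a plus a function of b, so ∇psi=0 decouples.
∂psi/∂a = 4(a - 4)(a - 3)(a + 1) = 0 at a ∈ {-1, 3, 4}; ∂psi/∂b = 180(b - 3)(b - 1)(b + 2)(b + 3) = 0 at b ∈ {-3, -2, 1, 3}.
The Hessian is diagonal: diag(psi_aa, psi_bb). Second derivatives: psi_aa(-1)=80, psi_aa(3)=-16, psi_aa(4)=20; psi_bb(-3)=-4320, psi_bb(-2)=2700, psi_bb(1)=-4320, psi_bb(3)=10800.
Local minima occur where both diagonal entries positive: (-1, -2), (-1, 3), (4, -2), (4, 3). Count: 4.

4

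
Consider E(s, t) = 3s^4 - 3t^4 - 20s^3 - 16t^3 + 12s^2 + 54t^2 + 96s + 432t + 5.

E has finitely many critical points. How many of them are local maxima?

E separates as a function of s plus a function of t, so ∇E=0 decouples.
∂E/∂s = 12(s - 4)(s - 2)(s + 1) = 0 at s ∈ {-1, 2, 4}; ∂E/∂t = -12(t - 3)(t + 3)(t + 4) = 0 at t ∈ {-4, -3, 3}.
The Hessian is diagonal: diag(E_ss, E_tt). Second derivatives: E_ss(-1)=180, E_ss(2)=-72, E_ss(4)=120; E_tt(-4)=-84, E_tt(-3)=72, E_tt(3)=-504.
Local maxima occur where both diagonal entries negative: (2, -4), (2, 3). Count: 2.

2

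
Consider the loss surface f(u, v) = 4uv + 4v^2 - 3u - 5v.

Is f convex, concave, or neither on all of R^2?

neither

f is quadratic, so its Hessian is the constant matrix H = [[0, 4], [4, 8]].
det(H) = -16, tr(H) = 8.
det(H) < 0, so H is indefinite: neither convex nor concave.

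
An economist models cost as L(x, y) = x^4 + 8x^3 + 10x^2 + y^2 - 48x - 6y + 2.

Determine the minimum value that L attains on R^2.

-36

L(x,y) separates as P(x) + Q(y) + 2, so its minimum is min P + min Q + 2.
P'(x) = 4(x - 1)(x + 3)(x + 4) vanishes at x ∈ {-4, -3, 1}; Q'(y) = 2y - 6 vanishes at y ∈ {3}.
Local minima of P (where P''>0): P(-4)=96, P(1)=-29. Local minima of Q: Q(3)=-9.
So the global minimum of L is P(1) + Q(3) + 2 = -29 − 9 + 2 = -36, attained at (1, 3).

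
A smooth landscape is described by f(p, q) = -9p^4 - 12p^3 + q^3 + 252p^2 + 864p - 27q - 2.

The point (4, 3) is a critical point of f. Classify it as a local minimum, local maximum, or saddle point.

saddle point

The mixed partial ∂²f/∂p∂q is 0, so the Hessian at any point is diag(f_pp, f_qq) = diag(36(-3p^2 - 2p + 14), 6q).
At (4, 3): H = diag(-1512, 18).
The eigenvalues have opposite signs, so H is indefinite: a saddle point.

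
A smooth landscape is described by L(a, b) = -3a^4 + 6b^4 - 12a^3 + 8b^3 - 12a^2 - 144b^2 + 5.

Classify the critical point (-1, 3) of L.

The mixed partial ∂²L/∂a∂b is 0, so the Hessian at any point is diag(L_aa, L_bb) = diag(-12(3a^2 + 6a + 2), 24(3b^2 + 2b - 12)).
At (-1, 3): H = diag(12, 504).
Both eigenvalues are positive, so H is positive definite: a local minimum.

local minimum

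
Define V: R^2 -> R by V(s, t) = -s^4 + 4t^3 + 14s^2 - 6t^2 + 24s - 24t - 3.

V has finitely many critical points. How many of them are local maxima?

V separates as a function of s plus a function of t, so ∇V=0 decouples.
∂V/∂s = -4(s - 3)(s + 1)(s + 2) = 0 at s ∈ {-2, -1, 3}; ∂V/∂t = 12(t - 2)(t + 1) = 0 at t ∈ {-1, 2}.
The Hessian is diagonal: diag(V_ss, V_tt). Second derivatives: V_ss(-2)=-20, V_ss(-1)=16, V_ss(3)=-80; V_tt(-1)=-36, V_tt(2)=36.
Local maxima occur where both diagonal entries negative: (-2, -1), (3, -1). Count: 2.

2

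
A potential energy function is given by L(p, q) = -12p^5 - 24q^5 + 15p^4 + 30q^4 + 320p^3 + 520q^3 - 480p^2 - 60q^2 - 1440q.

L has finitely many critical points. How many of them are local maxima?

L separates as a function of p plus a function of q, so ∇L=0 decouples.
∂L/∂p = -60p(p - 4)(p - 1)(p + 4) = 0 at p ∈ {-4, 0, 1, 4}; ∂L/∂q = -120(q - 4)(q - 1)(q + 1)(q + 3) = 0 at q ∈ {-3, -1, 1, 4}.
The Hessian is diagonal: diag(L_pp, L_qq). Second derivatives: L_pp(-4)=9600, L_pp(0)=-960, L_pp(1)=900, L_pp(4)=-5760; L_qq(-3)=6720, L_qq(-1)=-2400, L_qq(1)=2880, L_qq(4)=-12600.
Local maxima occur where both diagonal entries negative: (0, -1), (0, 4), (4, -1), (4, 4). Count: 4.

4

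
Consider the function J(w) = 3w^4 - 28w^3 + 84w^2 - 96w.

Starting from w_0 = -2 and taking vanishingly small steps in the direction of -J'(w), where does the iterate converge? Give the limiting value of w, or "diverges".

1

J'(w) = 12(w - 4)(w - 2)(w - 1), so J'(-2) = -864.
Gradient descent moves in the -J' direction, i.e. w is increasing.
The nearest critical point in that direction is w = 1, where J'' = 36 > 0 (a local minimum). The iterate converges there.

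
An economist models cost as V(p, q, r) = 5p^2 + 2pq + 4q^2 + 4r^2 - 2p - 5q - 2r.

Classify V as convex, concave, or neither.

convex

V is quadratic, so its Hessian is the constant matrix H = [[10, 2, 0], [2, 8, 0], [0, 0, 8]].
Leading principal minors: 10, 76, 608.
All positive ⇒ H ≻ 0 ⇒ convex.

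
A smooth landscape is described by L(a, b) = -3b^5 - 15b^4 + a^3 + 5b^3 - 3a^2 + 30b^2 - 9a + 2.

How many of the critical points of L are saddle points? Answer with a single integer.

4

L separates as a function of a plus a function of b, so ∇L=0 decouples.
∂L/∂a = 3(a - 3)(a + 1) = 0 at a ∈ {-1, 3}; ∂L/∂b = -15b(b - 1)(b + 1)(b + 4) = 0 at b ∈ {-4, -1, 0, 1}.
The Hessian is diagonal: diag(L_aa, L_bb). Second derivatives: L_aa(-1)=-12, L_aa(3)=12; L_bb(-4)=900, L_bb(-1)=-90, L_bb(0)=60, L_bb(1)=-150.
Saddle points occur where the two diagonal entries have opposite signs: (-1, -4), (-1, 0), (3, -1), (3, 1). Count: 4.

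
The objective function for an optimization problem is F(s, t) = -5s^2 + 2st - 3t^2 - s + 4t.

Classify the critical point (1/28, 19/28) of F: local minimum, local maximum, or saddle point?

The Hessian of F is constant: H = [[-10, 2], [2, -6]].
det(H) = (-10)·(-6) − 2² = 56.
det(H) > 0 and tr(H) = -16 < 0, so H is negative definite and the point is a local maximum.

local maximum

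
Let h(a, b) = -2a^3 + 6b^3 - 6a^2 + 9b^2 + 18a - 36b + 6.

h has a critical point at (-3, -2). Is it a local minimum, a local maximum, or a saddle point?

The mixed partial ∂²h/∂a∂b is 0, so the Hessian at any point is diag(h_aa, h_bb) = diag(-12(a + 1), 18(2b + 1)).
At (-3, -2): H = diag(24, -54).
The eigenvalues have opposite signs, so H is indefinite: a saddle point.

saddle point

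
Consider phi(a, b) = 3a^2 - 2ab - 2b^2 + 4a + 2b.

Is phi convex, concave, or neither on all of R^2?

phi is quadratic, so its Hessian is the constant matrix H = [[6, -2], [-2, -4]].
det(H) = -28, tr(H) = 2.
det(H) < 0, so H is indefinite: neither convex nor concave.

neither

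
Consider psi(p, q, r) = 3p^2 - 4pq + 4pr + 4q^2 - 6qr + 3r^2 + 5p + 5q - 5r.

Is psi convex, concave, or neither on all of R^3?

convex

psi is quadratic, so its Hessian is the constant matrix H = [[6, -4, 4], [-4, 8, -6], [4, -6, 6]].
Leading principal minors: 6, 32, 40.
All positive ⇒ H ≻ 0 ⇒ convex.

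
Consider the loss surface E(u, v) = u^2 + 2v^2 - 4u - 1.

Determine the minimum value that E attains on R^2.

-5

E(u,v) separates as P(u) + Q(v) − 1, so its minimum is min P + min Q − 1.
P'(u) = 2u - 4 vanishes at u ∈ {2}; Q'(v) = 4v vanishes at v ∈ {0}.
Local minima of P (where P''>0): P(2)=-4. Local minima of Q: Q(0)=0.
So the global minimum of E is P(2) + Q(0) − 1 = -4 + 0 − 1 = -5, attained at (2, 0).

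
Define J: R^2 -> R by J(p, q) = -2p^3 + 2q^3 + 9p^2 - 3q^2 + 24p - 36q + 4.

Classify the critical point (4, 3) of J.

The mixed partial ∂²J/∂p∂q is 0, so the Hessian at any point is diag(J_pp, J_qq) = diag(6(-2p + 3), 6(2q - 1)).
At (4, 3): H = diag(-30, 30).
The eigenvalues have opposite signs, so H is indefinite: a saddle point.

saddle point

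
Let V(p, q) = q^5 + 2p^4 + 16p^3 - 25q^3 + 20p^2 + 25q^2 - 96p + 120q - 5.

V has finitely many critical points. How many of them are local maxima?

2

V separates as a function of p plus a function of q, so ∇V=0 decouples.
∂V/∂p = 8(p - 1)(p + 3)(p + 4) = 0 at p ∈ {-4, -3, 1}; ∂V/∂q = 5(q - 3)(q - 2)(q + 1)(q + 4) = 0 at q ∈ {-4, -1, 2, 3}.
The Hessian is diagonal: diag(V_pp, V_qq). Second derivatives: V_pp(-4)=40, V_pp(-3)=-32, V_pp(1)=160; V_qq(-4)=-630, V_qq(-1)=180, V_qq(2)=-90, V_qq(3)=140.
Local maxima occur where both diagonal entries negative: (-3, -4), (-3, 2). Count: 2.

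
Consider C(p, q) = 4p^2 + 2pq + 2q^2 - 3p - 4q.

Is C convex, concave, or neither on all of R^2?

convex

C is quadratic, so its Hessian is the constant matrix H = [[8, 2], [2, 4]].
det(H) = 28, tr(H) = 12.
det(H) > 0 and tr(H) > 0, so H is positive definite everywhere: convex.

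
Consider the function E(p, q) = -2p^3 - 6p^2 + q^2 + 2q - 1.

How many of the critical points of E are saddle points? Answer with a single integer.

1

E separates as a function of p plus a function of q, so ∇E=0 decouples.
∂E/∂p = -6p(p + 2) = 0 at p ∈ {-2, 0}; ∂E/∂q = 2(q + 1) = 0 at q ∈ {-1}.
The Hessian is diagonal: diag(E_pp, E_qq). Second derivatives: E_pp(-2)=12, E_pp(0)=-12; E_qq(-1)=2.
Saddle points occur where the two diagonal entries have opposite signs: (0, -1). Count: 1.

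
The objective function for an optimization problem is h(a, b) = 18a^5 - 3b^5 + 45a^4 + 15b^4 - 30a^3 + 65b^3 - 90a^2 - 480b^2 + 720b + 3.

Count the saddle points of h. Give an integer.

8

h separates as a function of a plus a function of b, so ∇h=0 decouples.
∂h/∂a = 90a(a - 1)(a + 1)(a + 2) = 0 at a ∈ {-2, -1, 0, 1}; ∂h/∂b = -15(b - 4)(b - 3)(b - 1)(b + 4) = 0 at b ∈ {-4, 1, 3, 4}.
The Hessian is diagonal: diag(h_aa, h_bb). Second derivatives: h_aa(-2)=-540, h_aa(-1)=180, h_aa(0)=-180, h_aa(1)=540; h_bb(-4)=4200, h_bb(1)=-450, h_bb(3)=210, h_bb(4)=-360.
Saddle points occur where the two diagonal entries have opposite signs: (-2, -4), (-2, 3), (-1, 1), (-1, 4), (0, -4), (0, 3), (1, 1), (1, 4). Count: 8.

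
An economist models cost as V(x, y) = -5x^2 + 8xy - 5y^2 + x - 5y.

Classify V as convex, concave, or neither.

concave

V is quadratic, so its Hessian is the constant matrix H = [[-10, 8], [8, -10]].
det(H) = 36, tr(H) = -20.
det(H) > 0 and tr(H) < 0, so H is negative definite everywhere: concave.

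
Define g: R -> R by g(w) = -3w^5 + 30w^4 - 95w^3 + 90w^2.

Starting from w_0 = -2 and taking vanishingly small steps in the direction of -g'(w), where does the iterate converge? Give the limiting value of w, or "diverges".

g'(w) = -15w(w - 4)(w - 3)(w - 1), so g'(-2) = -2700.
Gradient descent moves in the -g' direction, i.e. w is increasing.
The nearest critical point in that direction is w = 0, where g'' = 180 > 0 (a local minimum). The iterate converges there.

0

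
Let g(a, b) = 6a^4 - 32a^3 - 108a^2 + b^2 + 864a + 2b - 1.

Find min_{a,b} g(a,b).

g(a,b) separates as P(a) + Q(b) − 1, so its minimum is min P + min Q − 1.
P'(a) = 24(a - 4)(a - 3)(a + 3) vanishes at a ∈ {-3, 3, 4}; Q'(b) = 2b + 2 vanishes at b ∈ {-1}.
Local minima of P (where P''>0): P(-3)=-2214, P(4)=1216. Local minima of Q: Q(-1)=-1.
So the global minimum of g is P(-3) + Q(-1) − 1 = -2214 − 1 − 1 = -2216, attained at (-3, -1).

-2216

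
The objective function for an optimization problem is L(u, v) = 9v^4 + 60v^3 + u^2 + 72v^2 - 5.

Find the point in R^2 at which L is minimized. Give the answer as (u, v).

L(u,v) separates as P(u) + Q(v) − 5, so its minimum is min P + min Q − 5.
P'(u) = 2u vanishes at u ∈ {0}; Q'(v) = 36v(v + 1)(v + 4) vanishes at v ∈ {-4, -1, 0}.
Local minima of P (where P''>0): P(0)=0. Local minima of Q: Q(-4)=-384, Q(0)=0.
So the global minimum of L is P(0) + Q(-4) − 5 = 0 − 384 − 5 = -389, attained at (0, -4).

(0, -4)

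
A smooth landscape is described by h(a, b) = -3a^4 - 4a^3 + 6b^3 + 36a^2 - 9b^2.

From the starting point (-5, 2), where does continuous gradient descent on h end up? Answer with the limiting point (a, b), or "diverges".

h is separable, so gradient descent decouples: a follows -∂h/∂a, b follows -∂h/∂b.
∂h/∂a = -12a(a - 2)(a + 3); at a=-5 this is 840, so a decreases.
∂h/∂b = 18b(b - 1); at b=2 this is 36, so b decreases.
The a-coordinate has no critical point in that direction and runs off to infinity.

diverges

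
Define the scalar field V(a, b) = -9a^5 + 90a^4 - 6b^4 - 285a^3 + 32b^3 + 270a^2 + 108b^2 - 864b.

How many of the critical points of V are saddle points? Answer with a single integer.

V separates as a function of a plus a function of b, so ∇V=0 decouples.
∂V/∂a = -45a(a - 4)(a - 3)(a - 1) = 0 at a ∈ {0, 1, 3, 4}; ∂V/∂b = -24(b - 4)(b - 3)(b + 3) = 0 at b ∈ {-3, 3, 4}.
The Hessian is diagonal: diag(V_aa, V_bb). Second derivatives: V_aa(0)=540, V_aa(1)=-270, V_aa(3)=270, V_aa(4)=-540; V_bb(-3)=-1008, V_bb(3)=144, V_bb(4)=-168.
Saddle points occur where the two diagonal entries have opposite signs: (0, -3), (0, 4), (1, 3), (3, -3), (3, 4), (4, 3). Count: 6.

6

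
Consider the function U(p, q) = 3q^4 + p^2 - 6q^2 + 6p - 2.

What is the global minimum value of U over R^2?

U(p,q) separates as A(p) + B(q) − 2, so its minimum is min A + min B − 2.
A'(p) = 2p + 6 vanishes at p ∈ {-3}; B'(q) = 12q(q - 1)(q + 1) vanishes at q ∈ {-1, 0, 1}.
Local minima of A (where A''>0): A(-3)=-9. Local minima of B: B(-1)=-3, B(1)=-3.
So the global minimum of U is A(-3) + B(-1) − 2 = -9 − 3 − 2 = -14, attained at (-3, -1).

-14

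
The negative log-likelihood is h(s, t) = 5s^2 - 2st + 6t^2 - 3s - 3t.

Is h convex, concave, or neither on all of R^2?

convex

h is quadratic, so its Hessian is the constant matrix H = [[10, -2], [-2, 12]].
det(H) = 116, tr(H) = 22.
det(H) > 0 and tr(H) > 0, so H is positive definite everywhere: convex.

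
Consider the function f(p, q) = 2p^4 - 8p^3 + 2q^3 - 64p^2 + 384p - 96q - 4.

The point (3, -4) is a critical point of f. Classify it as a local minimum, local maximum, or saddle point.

local maximum

The mixed partial ∂²f/∂p∂q is 0, so the Hessian at any point is diag(f_pp, f_qq) = diag(8(3p^2 - 6p - 16), 12q).
At (3, -4): H = diag(-56, -48).
Both eigenvalues are negative, so H is negative definite: a local maximum.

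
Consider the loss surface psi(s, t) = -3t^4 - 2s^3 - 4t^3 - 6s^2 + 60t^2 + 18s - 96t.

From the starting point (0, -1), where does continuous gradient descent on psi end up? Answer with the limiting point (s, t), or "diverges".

psi is separable, so gradient descent decouples: s follows -∂psi/∂s, t follows -∂psi/∂t.
∂psi/∂s = -6(s - 1)(s + 3); at s=0 this is 18, so s decreases.
∂psi/∂t = -12(t - 2)(t - 1)(t + 4); at t=-1 this is -216, so t increases.
s converges to its nearest critical value -3 (a local min of the s-part); t converges to 1. The iterate converges to (-3, 1).

(-3, 1)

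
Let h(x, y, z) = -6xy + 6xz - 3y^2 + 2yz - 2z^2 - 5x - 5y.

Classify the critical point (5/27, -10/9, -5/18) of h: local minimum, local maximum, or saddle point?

saddle point

The Hessian is constant: H = [[0, -6, 6], [-6, -6, 2], [6, 2, -4]].
Leading principal minors: Δ₁ = 0, Δ₂ = -36, Δ₃ = 216.
The minors fit neither the all-positive nor the alternating-sign pattern, so H is indefinite: a saddle point.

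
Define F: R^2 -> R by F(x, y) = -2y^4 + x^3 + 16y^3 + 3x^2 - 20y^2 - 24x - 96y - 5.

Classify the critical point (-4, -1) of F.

The mixed partial ∂²F/∂x∂y is 0, so the Hessian at any point is diag(F_xx, F_yy) = diag(6(x + 1), 8(-3y^2 + 12y - 5)).
At (-4, -1): H = diag(-18, -160).
Both eigenvalues are negative, so H is negative definite: a local maximum.

local maximum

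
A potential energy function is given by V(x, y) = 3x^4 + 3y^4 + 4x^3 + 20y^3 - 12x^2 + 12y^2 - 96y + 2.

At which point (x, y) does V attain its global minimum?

(-2, 1)

V(x,y) separates as P(x) + Q(y) + 2, so its minimum is min P + min Q + 2.
P'(x) = 12x(x - 1)(x + 2) vanishes at x ∈ {-2, 0, 1}; Q'(y) = 12(y - 1)(y + 2)(y + 4) vanishes at y ∈ {-4, -2, 1}.
Local minima of P (where P''>0): P(-2)=-32, P(1)=-5. Local minima of Q: Q(-4)=64, Q(1)=-61.
So the global minimum of V is P(-2) + Q(1) + 2 = -32 − 61 + 2 = -91, attained at (-2, 1).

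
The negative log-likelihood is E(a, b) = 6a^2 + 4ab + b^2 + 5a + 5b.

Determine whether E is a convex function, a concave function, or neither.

E is quadratic, so its Hessian is the constant matrix H = [[12, 4], [4, 2]].
det(H) = 8, tr(H) = 14.
det(H) > 0 and tr(H) > 0, so H is positive definite everywhere: convex.

convex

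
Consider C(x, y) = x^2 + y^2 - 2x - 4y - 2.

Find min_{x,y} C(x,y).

-7

C(x,y) separates as P(x) + Q(y) − 2, so its minimum is min P + min Q − 2.
P'(x) = 2x - 2 vanishes at x ∈ {1}; Q'(y) = 2y - 4 vanishes at y ∈ {2}.
Local minima of P (where P''>0): P(1)=-1. Local minima of Q: Q(2)=-4.
So the global minimum of C is P(1) + Q(2) − 2 = -1 − 4 − 2 = -7, attained at (1, 2).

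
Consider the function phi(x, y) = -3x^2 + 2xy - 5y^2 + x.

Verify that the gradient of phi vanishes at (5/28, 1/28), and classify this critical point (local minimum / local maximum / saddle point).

∇phi = (-6x + 2y + 1, 2x - 10y); substituting (5/28, 1/28) gives ∇phi = (0, 0), so (5/28, 1/28) is indeed a critical point.
The Hessian of phi is constant: H = [[-6, 2], [2, -10]].
det(H) = (-6)·(-10) − 2² = 56.
det(H) > 0 and tr(H) = -16 < 0, so H is negative definite and the point is a local maximum.

local maximum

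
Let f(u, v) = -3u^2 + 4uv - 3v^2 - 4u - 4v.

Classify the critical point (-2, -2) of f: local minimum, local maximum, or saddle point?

The Hessian of f is constant: H = [[-6, 4], [4, -6]].
det(H) = (-6)·(-6) − 4² = 20.
det(H) > 0 and tr(H) = -12 < 0, so H is negative definite and the point is a local maximum.

local maximum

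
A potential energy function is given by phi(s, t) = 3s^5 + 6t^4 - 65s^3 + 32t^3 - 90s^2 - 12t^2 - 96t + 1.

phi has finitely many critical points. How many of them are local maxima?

2

phi separates as a function of s plus a function of t, so ∇phi=0 decouples.
∂phi/∂s = 15s(s - 4)(s + 1)(s + 3) = 0 at s ∈ {-3, -1, 0, 4}; ∂phi/∂t = 24(t - 1)(t + 1)(t + 4) = 0 at t ∈ {-4, -1, 1}.
The Hessian is diagonal: diag(phi_ss, phi_tt). Second derivatives: phi_ss(-3)=-630, phi_ss(-1)=150, phi_ss(0)=-180, phi_ss(4)=2100; phi_tt(-4)=360, phi_tt(-1)=-144, phi_tt(1)=240.
Local maxima occur where both diagonal entries negative: (-3, -1), (0, -1). Count: 2.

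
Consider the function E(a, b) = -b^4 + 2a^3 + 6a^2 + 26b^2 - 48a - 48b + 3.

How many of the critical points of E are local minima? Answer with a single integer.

E separates as a function of a plus a function of b, so ∇E=0 decouples.
∂E/∂a = 6(a - 2)(a + 4) = 0 at a ∈ {-4, 2}; ∂E/∂b = -4(b - 3)(b - 1)(b + 4) = 0 at b ∈ {-4, 1, 3}.
The Hessian is diagonal: diag(E_aa, E_bb). Second derivatives: E_aa(-4)=-36, E_aa(2)=36; E_bb(-4)=-140, E_bb(1)=40, E_bb(3)=-56.
Local minima occur where both diagonal entries positive: (2, 1). Count: 1.

1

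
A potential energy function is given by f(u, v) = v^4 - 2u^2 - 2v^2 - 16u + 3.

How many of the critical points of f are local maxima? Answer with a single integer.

f separates as a function of u plus a function of v, so ∇f=0 decouples.
∂f/∂u = -4(u + 4) = 0 at u ∈ {-4}; ∂f/∂v = 4v(v - 1)(v + 1) = 0 at v ∈ {-1, 0, 1}.
The Hessian is diagonal: diag(f_uu, f_vv). Second derivatives: f_uu(-4)=-4; f_vv(-1)=8, f_vv(0)=-4, f_vv(1)=8.
Local maxima occur where both diagonal entries negative: (-4, 0). Count: 1.

1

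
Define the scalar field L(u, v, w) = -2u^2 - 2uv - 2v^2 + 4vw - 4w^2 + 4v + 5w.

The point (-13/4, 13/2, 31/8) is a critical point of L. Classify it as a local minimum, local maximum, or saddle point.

local maximum

The Hessian is constant: H = [[-4, -2, 0], [-2, -4, 4], [0, 4, -8]].
Leading principal minors: Δ₁ = -4, Δ₂ = 12, Δ₃ = -32.
The minors alternate sign starting negative (−, +, −), so H is negative definite: a local maximum.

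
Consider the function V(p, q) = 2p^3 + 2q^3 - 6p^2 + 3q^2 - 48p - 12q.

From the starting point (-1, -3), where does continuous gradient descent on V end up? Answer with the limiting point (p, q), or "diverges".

diverges

V is separable, so gradient descent decouples: p follows -∂V/∂p, q follows -∂V/∂q.
∂V/∂p = 6(p - 4)(p + 2); at p=-1 this is -30, so p increases.
∂V/∂q = 6(q - 1)(q + 2); at q=-3 this is 24, so q decreases.
The q-coordinate has no critical point in that direction and runs off to infinity.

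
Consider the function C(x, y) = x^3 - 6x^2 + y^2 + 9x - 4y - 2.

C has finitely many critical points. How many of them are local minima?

1

C separates as a function of x plus a function of y, so ∇C=0 decouples.
∂C/∂x = 3(x - 3)(x - 1) = 0 at x ∈ {1, 3}; ∂C/∂y = 2(y - 2) = 0 at y ∈ {2}.
The Hessian is diagonal: diag(C_xx, C_yy). Second derivatives: C_xx(1)=-6, C_xx(3)=6; C_yy(2)=2.
Local minima occur where both diagonal entries positive: (3, 2). Count: 1.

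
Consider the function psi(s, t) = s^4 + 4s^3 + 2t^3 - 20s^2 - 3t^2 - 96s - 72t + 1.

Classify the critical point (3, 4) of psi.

local minimum

The mixed partial ∂²psi/∂s∂t is 0, so the Hessian at any point is diag(psi_ss, psi_tt) = diag(4(3s^2 + 6s - 10), 6(2t - 1)).
At (3, 4): H = diag(140, 42).
Both eigenvalues are positive, so H is positive definite: a local minimum.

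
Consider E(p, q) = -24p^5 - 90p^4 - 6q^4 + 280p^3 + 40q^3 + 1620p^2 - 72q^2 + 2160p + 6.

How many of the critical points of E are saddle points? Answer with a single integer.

E separates as a function of p plus a function of q, so ∇E=0 decouples.
∂E/∂p = -120(p - 3)(p + 1)(p + 2)(p + 3) = 0 at p ∈ {-3, -2, -1, 3}; ∂E/∂q = -24q(q - 3)(q - 2) = 0 at q ∈ {0, 2, 3}.
The Hessian is diagonal: diag(E_pp, E_qq). Second derivatives: E_pp(-3)=1440, E_pp(-2)=-600, E_pp(-1)=960, E_pp(3)=-14400; E_qq(0)=-144, E_qq(2)=48, E_qq(3)=-72.
Saddle points occur where the two diagonal entries have opposite signs: (-3, 0), (-3, 3), (-2, 2), (-1, 0), (-1, 3), (3, 2). Count: 6.

6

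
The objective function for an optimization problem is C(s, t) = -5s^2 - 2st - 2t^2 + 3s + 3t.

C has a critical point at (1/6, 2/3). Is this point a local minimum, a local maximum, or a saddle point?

local maximum

The Hessian of C is constant: H = [[-10, -2], [-2, -4]].
det(H) = (-10)·(-4) − (-2)² = 36.
det(H) > 0 and tr(H) = -14 < 0, so H is negative definite and the point is a local maximum.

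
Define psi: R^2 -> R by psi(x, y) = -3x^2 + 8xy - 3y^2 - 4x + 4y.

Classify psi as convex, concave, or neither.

psi is quadratic, so its Hessian is the constant matrix H = [[-6, 8], [8, -6]].
det(H) = -28, tr(H) = -12.
det(H) < 0, so H is indefinite: neither convex nor concave.

neither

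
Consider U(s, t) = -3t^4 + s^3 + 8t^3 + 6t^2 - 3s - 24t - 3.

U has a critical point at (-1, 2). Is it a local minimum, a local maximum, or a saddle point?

local maximum

The mixed partial ∂²U/∂s∂t is 0, so the Hessian at any point is diag(U_ss, U_tt) = diag(6s, 12(-3t^2 + 4t + 1)).
At (-1, 2): H = diag(-6, -36).
Both eigenvalues are negative, so H is negative definite: a local maximum.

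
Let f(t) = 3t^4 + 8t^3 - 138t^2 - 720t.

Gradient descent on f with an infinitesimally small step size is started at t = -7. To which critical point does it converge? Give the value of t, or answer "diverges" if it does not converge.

f'(t) = 12(t - 5)(t + 3)(t + 4), so f'(-7) = -1728.
Gradient descent moves in the -f' direction, i.e. t is increasing.
The nearest critical point in that direction is t = -4, where f'' = 108 > 0 (a local minimum). The iterate converges there.

-4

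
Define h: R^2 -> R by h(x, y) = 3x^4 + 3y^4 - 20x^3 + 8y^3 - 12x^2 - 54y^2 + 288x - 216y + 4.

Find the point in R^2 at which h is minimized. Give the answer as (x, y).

h(x,y) separates as P(x) + Q(y) + 4, so its minimum is min P + min Q + 4.
P'(x) = 12(x - 4)(x - 3)(x + 2) vanishes at x ∈ {-2, 3, 4}; Q'(y) = 12(y - 3)(y + 2)(y + 3) vanishes at y ∈ {-3, -2, 3}.
Local minima of P (where P''>0): P(-2)=-416, P(4)=448. Local minima of Q: Q(-3)=189, Q(3)=-675.
So the global minimum of h is P(-2) + Q(3) + 4 = -416 − 675 + 4 = -1087, attained at (-2, 3).

(-2, 3)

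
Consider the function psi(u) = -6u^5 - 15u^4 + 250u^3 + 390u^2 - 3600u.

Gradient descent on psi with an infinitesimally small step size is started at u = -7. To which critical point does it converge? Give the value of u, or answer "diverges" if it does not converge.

psi'(u) = -30(u - 4)(u - 2)(u + 3)(u + 5), so psi'(-7) = -23760.
Gradient descent moves in the -psi' direction, i.e. u is increasing.
The nearest critical point in that direction is u = -5, where psi'' = 3780 > 0 (a local minimum). The iterate converges there.

-5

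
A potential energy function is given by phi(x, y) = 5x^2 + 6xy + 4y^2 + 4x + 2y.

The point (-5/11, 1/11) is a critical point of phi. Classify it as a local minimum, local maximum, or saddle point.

local minimum

The Hessian of phi is constant: H = [[10, 6], [6, 8]].
det(H) = 10·8 − 6² = 44.
det(H) > 0 and tr(H) = 18 > 0, so H is positive definite and the point is a local minimum.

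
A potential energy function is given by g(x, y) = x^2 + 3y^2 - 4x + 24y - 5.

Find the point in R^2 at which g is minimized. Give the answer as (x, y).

(2, -4)

g(x,y) separates as P(x) + Q(y) − 5, so its minimum is min P + min Q − 5.
P'(x) = 2x - 4 vanishes at x ∈ {2}; Q'(y) = 6y + 24 vanishes at y ∈ {-4}.
Local minima of P (where P''>0): P(2)=-4. Local minima of Q: Q(-4)=-48.
So the global minimum of g is P(2) + Q(-4) − 5 = -4 − 48 − 5 = -57, attained at (2, -4).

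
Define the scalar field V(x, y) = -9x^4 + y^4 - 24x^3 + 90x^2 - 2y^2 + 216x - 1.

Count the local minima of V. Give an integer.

2

V separates as a function of x plus a function of y, so ∇V=0 decouples.
∂V/∂x = -36(x - 2)(x + 1)(x + 3) = 0 at x ∈ {-3, -1, 2}; ∂V/∂y = 4y(y - 1)(y + 1) = 0 at y ∈ {-1, 0, 1}.
The Hessian is diagonal: diag(V_xx, V_yy). Second derivatives: V_xx(-3)=-360, V_xx(-1)=216, V_xx(2)=-540; V_yy(-1)=8, V_yy(0)=-4, V_yy(1)=8.
Local minima occur where both diagonal entries positive: (-1, -1), (-1, 1). Count: 2.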